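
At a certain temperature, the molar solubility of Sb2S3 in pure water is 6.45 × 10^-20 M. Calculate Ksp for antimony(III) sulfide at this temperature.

Ksp ≈ 1.21 × 10^-94

Sb2S3(s) ⇌ 2 Sb^3+ + 3 S^2-
If s mol/L of Sb2S3 dissolves, [Sb^3+] = 2s and [S^2-] = 3s.
Ksp = [Sb^3+]^2[S^2-]^3
So Ksp = (2s)^2 × (3s)^3 = 108s^5
With s = 6.45 × 10^-20: Ksp = 1.21 x 10^-94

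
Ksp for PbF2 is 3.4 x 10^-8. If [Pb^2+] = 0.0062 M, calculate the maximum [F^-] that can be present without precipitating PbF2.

PbF2(s) ⇌ Pb^2+ + 2 F^-
Ksp = [Pb^2+][F^-]^2
Precipitation begins when Q = Ksp. With [Pb^2+] = 0.0062 M:
3.4 x 10^-8 = (0.0062) × [F^-]^2
[F^-] = (3.4 x 10^-8 / 6.2 × 10^-3)^(1/2) = 2.3 x 10^-3 M

[F^-] ≈ 2.3 x 10^-3 M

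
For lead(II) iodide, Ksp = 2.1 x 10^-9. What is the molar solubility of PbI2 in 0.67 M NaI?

4.7 × 10^-9 M

PbI2(s) ⇌ Pb^2+ + 2 I^-
Ksp = [Pb^2+][I^-]^2
If s mol/L dissolves here, [Pb^2+] = s, [I^-] = 0.67 + 2s ≈ 0.67 (common-ion effect: I^- is already 0.67 M).
Ksp ≈ s × (0.67)^2
s = 4.7 x 10^-9 M
Check: 2s = 9.4 × 10^-9 ≪ 0.67, so the approximation is valid.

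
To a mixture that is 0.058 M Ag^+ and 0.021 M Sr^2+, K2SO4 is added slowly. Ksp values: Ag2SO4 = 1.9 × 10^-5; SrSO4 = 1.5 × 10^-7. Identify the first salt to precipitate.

SrSO4

Precipitation of each salt starts when its ion product equals its Ksp.
For Ag2SO4: 1.9 × 10^-5 = (0.058)^2 × [SO4^2-]  ⇒  [SO4^2-] = 5.6 × 10^-3 M.
For SrSO4: 1.5 × 10^-7 = 0.021 × [SO4^2-]  ⇒  [SO4^2-] = 7.1 x 10^-6 M.
The salt with the lower threshold [SO4^2-] precipitates first: SrSO4.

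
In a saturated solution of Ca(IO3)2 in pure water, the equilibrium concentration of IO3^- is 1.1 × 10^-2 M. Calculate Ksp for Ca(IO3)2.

6.7e-7

Ca(IO3)2(s) ⇌ Ca^2+ + 2 IO3^-
Stoichiometry gives [Ca^2+] = (1/2)[IO3^-] = 5.50 × 10^-3 M.
Ksp = [Ca^2+][IO3^-]^2
Ksp = 5.50 × 10^-3 × (1.1 × 10^-2)^2 = 6.7 x 10^-7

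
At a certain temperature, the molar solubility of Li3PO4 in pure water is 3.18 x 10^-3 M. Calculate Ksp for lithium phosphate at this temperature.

2.76 × 10^-9

Li3PO4(s) ⇌ 3 Li^+ + PO4^3-
For each mole of Li3PO4 that dissolves: [Li^+] = 3s, [PO4^3-] = s.
Ksp = [Li^+]^3[PO4^3-]
So Ksp = (3s)^3 × s = 27s^4
Ksp = 27 × (3.18 x 10^-3)^4 = 2.76 × 10^-9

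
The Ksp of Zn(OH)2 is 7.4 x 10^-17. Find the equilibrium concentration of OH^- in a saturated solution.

Zn(OH)2(s) <=> Zn^2+ + 2 OH^-
Ksp = [Zn^2+][OH^-]^2
For each mole of Zn(OH)2 that dissolves: [Zn^2+] = s, [OH^-] = 2s.
Substituting: Ksp = s(2s)^2 = 4s^3
s = (7.4 x 10^-17 / 4)^(1/3) = 2.64 × 10^-6 M
[OH^-] = 2s = 5.3 x 10^-6 M

5.3 × 10^-6 M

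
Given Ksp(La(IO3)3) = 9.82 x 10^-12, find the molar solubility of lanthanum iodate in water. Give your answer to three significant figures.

s = 7.77 x 10^-4 M

La(IO3)3(s) ⇌ La^3+ + 3 IO3^-
Ksp = [La^3+][IO3^-]^3
If s mol/L of La(IO3)3 dissolves, [La^3+] = s and [IO3^-] = 3s.
So Ksp = s × (3s)^3 = 27s^4
s^4 = 9.82 x 10^-12 / 27, so s = 7.77 × 10^-4 M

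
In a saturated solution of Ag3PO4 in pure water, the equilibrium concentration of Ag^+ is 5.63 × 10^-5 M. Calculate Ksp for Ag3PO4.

Ag3PO4(s) ⇌ 3 Ag^+ + PO4^3-
Stoichiometry gives [PO4^3-] = (1/3)[Ag^+] = 1.877 × 10^-5 M.
Ksp = [Ag^+]^3[PO4^3-]
Ksp = (5.63 x 10^-5)^3 × 1.877 x 10^-5 = 3.35 × 10^-18

3.35 x 10^-18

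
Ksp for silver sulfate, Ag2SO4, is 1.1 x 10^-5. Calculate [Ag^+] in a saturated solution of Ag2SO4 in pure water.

[Ag^+] ≈ 2.8e-2 M

Ag2SO4(s) ⇌ 2 Ag^+(aq) + SO4^2-(aq)
Ksp = [Ag^+]^2[SO4^2-]
Let s = molar solubility. Then [Ag^+] = 2s and [SO4^2-] = s.
So Ksp = (2s)^2 × s = 4s^3
s^3 = 1.1 x 10^-5 / 4, so s = 1.40 x 10^-2 M
[Ag^+] = 2s = 2.8 x 10^-2 M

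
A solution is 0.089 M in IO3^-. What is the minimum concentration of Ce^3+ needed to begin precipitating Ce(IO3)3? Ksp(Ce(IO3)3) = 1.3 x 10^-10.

Ce(IO3)3(s) ⇌ Ce^3+(aq) + 3 IO3^-(aq)
Ksp = [Ce^3+][IO3^-]^3
Precipitation begins when Q = Ksp. With [IO3^-] = 0.089 M:
1.3 x 10^-10 = (0.089)^3 × [Ce^3+]
[Ce^3+] = (1.3 x 10^-10 / 7.05 × 10^-4) = 1.8 × 10^-7 M

1.8e-7 M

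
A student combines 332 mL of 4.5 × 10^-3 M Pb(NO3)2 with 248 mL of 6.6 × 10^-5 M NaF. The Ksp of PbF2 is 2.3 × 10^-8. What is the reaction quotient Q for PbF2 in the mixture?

Q = 2.1 × 10^-12

Total volume = 332 + 248 = 580 mL.
[Pb^2+] = 4.5 x 10^-3 × (332/580) = 2.58 x 10^-3 M
[F^-] = 6.6 x 10^-5 × (248/580) = 2.82 × 10^-5 M
PbF2(s) ⇌ Pb^2+(aq) + 2 F^-(aq), so Q = [Pb^2+][F^-]^2
Q = (2.58 x 10^-3)(2.82 x 10^-5)^2 = 2.1 × 10^-12
Q < Ksp, so no precipitate of PbF2 forms.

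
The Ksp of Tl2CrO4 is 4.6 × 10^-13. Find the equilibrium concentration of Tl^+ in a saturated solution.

Tl2CrO4(s) ⇌ 2 Tl^+ + CrO4^2-
Ksp = [Tl^+]^2[CrO4^2-]
If s mol/L of Tl2CrO4 dissolves, [Tl^+] = 2s and [CrO4^2-] = s.
Ksp = (2s)^2s = 4s^3
s = (4.6 × 10^-13 / 4)^(1/3) = 4.86 x 10^-5 M
[Tl^+] = 2s = 9.7 × 10^-5 M

[Tl^+] ≈ 9.7 x 10^-5 M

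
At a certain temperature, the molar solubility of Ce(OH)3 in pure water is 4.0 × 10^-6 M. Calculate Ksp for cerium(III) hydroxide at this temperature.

Ksp = 6.9 × 10^-21

Ce(OH)3(s) ⇌ Ce^3+ + 3 OH^-
If s mol/L of Ce(OH)3 dissolves, [Ce^3+] = s and [OH^-] = 3s.
Ksp = [Ce^3+][OH^-]^3
So Ksp = s × (3s)^3 = 27s^4
With s = 4.0 x 10^-6: Ksp = 6.9 × 10^-21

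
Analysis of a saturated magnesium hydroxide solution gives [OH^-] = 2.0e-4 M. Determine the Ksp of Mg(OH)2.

Mg(OH)2(s) <=> Mg^2+(aq) + 2 OH^-(aq)
Stoichiometry gives [Mg^2+] = (1/2)[OH^-] = 1.00 × 10^-4 M.
Ksp = [Mg^2+][OH^-]^2
Ksp = 1.00 × 10^-4 × (2.0 × 10^-4)^2 = 4.0 × 10^-12

4.0 x 10^-12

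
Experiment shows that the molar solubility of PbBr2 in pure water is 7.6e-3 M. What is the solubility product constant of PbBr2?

PbBr2(s) <=> Pb^2+ + 2 Br^-
If s mol/L of PbBr2 dissolves, [Pb^2+] = s and [Br^-] = 2s.
Ksp = [Pb^2+][Br^-]^2
Substituting: Ksp = s(2s)^2 = 4s^3
With s = 7.6 × 10^-3: Ksp = 1.8 × 10^-6

Ksp ≈ 1.8e-6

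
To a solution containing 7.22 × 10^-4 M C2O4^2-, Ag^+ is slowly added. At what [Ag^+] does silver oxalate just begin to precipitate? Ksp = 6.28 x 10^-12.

Ag2C2O4(s) <=> 2 Ag^+ + C2O4^2-
Ksp = [Ag^+]^2[C2O4^2-]
Precipitation begins when Q = Ksp. With [C2O4^2-] = 7.22 × 10^-4 M:
6.28 x 10^-12 = (7.22 × 10^-4) × [Ag^+]^2
[Ag^+] = (6.28 x 10^-12 / 7.22 x 10^-4)^(1/2) = 9.33 × 10^-5 M

[Ag^+] = 9.33e-5 M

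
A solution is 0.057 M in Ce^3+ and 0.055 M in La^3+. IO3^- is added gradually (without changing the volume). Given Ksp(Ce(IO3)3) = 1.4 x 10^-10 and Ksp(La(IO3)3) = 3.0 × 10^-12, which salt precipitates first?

Precipitation of each salt starts when its ion product equals its Ksp.
For Ce(IO3)3: 1.4 x 10^-10 = 0.057 × [IO3^-]^3  ⇒  [IO3^-] = 1.3 × 10^-3 M.
For La(IO3)3: 3.0 × 10^-12 = 0.055 × [IO3^-]^3  ⇒  [IO3^-] = 3.8 x 10^-4 M.
The salt with the lower threshold [IO3^-] precipitates first: La(IO3)3.

La(IO3)3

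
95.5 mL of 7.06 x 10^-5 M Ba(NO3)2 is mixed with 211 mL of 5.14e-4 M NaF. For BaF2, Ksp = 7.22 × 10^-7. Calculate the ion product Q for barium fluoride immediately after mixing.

2.75 × 10^-12

Total volume = 95.5 + 211 = 306.5 mL.
[Ba^2+] = 7.06 × 10^-5 × (95.5/306.5) = 2.200 × 10^-5 M
[F^-] = 5.14 x 10^-4 × (211/306.5) = 3.538 × 10^-4 M
BaF2(s) <=> Ba^2+ + 2 F^-, so Q = [Ba^2+][F^-]^2
Q = (2.200 x 10^-5)(3.538 × 10^-4)^2 = 2.75 × 10^-12
Q < Ksp, so no precipitate of BaF2 forms.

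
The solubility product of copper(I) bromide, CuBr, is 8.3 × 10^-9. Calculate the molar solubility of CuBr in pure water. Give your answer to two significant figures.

CuBr(s) ⇌ Cu^+(aq) + Br^-(aq)
Ksp = [Cu^+][Br^-]
With molar solubility s: [Cu^+] = s, [Br^-] = s.
Ksp = s × s = s^2
s = (8.3 × 10^-9)^(1/2) = 9.1 x 10^-5 M

9.1e-5 M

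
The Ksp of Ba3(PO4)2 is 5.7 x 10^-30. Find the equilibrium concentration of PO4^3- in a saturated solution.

[PO4^3-] = 1.1 x 10^-6 M

Ba3(PO4)2(s) ⇌ 3 Ba^2+(aq) + 2 PO4^3-(aq)
Ksp = [Ba^2+]^3[PO4^3-]^2
If s mol/L of Ba3(PO4)2 dissolves, [Ba^2+] = 3s and [PO4^3-] = 2s.
Substituting: Ksp = (3s)^3(2s)^2 = 108s^5
s = (5.7 x 10^-30 / 108)^(1/5) = 5.55 × 10^-7 M
[PO4^3-] = 2s = 1.1 × 10^-6 M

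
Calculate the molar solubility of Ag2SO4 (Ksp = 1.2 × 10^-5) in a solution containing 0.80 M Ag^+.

1.9 × 10^-5 M

Ag2SO4(s) ⇌ 2 Ag^+(aq) + SO4^2-(aq)
Ksp = [Ag^+]^2[SO4^2-]
Let s be the molar solubility in this solution. [Ag^+] = 0.80 + 2s ≈ 0.80, [SO4^2-] = s (since the Ag^+ already present dominates).
Ksp ≈ (0.80)^2 × s
s = 1.9 × 10^-5 M
Check: 2s = 3.8 × 10^-5 ≪ 0.80, so the approximation is valid.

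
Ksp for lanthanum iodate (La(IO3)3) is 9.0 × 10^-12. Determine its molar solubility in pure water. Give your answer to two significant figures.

s ≈ 7.6 × 10^-4 M

La(IO3)3(s) ⇌ La^3+ + 3 IO3^-
Ksp = [La^3+][IO3^-]^3
If s mol/L of La(IO3)3 dissolves, [La^3+] = s and [IO3^-] = 3s.
So Ksp = s × (3s)^3 = 27s^4
s = (9.0 × 10^-12 / 27)^(1/4) = 7.6 × 10^-4 M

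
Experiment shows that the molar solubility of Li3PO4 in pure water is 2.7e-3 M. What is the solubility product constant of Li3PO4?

Li3PO4(s) ⇌ 3 Li^+(aq) + PO4^3-(aq)
If s mol/L of Li3PO4 dissolves, [Li^+] = 3s and [PO4^3-] = s.
Ksp = [Li^+]^3[PO4^3-]
Ksp = (3s)^3s = 27s^4
Ksp = 27 × (2.7 × 10^-3)^4 = 1.4 × 10^-9

Ksp = 1.4 × 10^-9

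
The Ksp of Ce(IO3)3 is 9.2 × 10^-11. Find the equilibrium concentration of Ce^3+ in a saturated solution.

Ce(IO3)3(s) ⇌ Ce^3+ + 3 IO3^-
Ksp = [Ce^3+][IO3^-]^3
If s mol/L of Ce(IO3)3 dissolves, [Ce^3+] = s and [IO3^-] = 3s.
Ksp = s(3s)^3 = 27s^4
s^4 = 9.2 × 10^-11 / 27, so s = 1.36 x 10^-3 M
[Ce^3+] = s = 1.4 x 10^-3 M

1.4e-3 M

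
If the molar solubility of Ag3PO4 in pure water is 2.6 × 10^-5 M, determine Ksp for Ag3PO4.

Ag3PO4(s) <=> 3 Ag^+(aq) + PO4^3-(aq)
With molar solubility s: [Ag^+] = 3s, [PO4^3-] = s.
Ksp = [Ag^+]^3[PO4^3-]
Ksp = (3s)^3s = 27s^4
With s = 2.6 x 10^-5: Ksp = 1.2 × 10^-17

Ksp ≈ 1.2e-17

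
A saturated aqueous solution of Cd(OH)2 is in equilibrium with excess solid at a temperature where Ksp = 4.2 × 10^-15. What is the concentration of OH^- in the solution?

2.0e-5 M

Cd(OH)2(s) ⇌ Cd^2+ + 2 OH^-
Ksp = [Cd^2+][OH^-]^2
For each mole of Cd(OH)2 that dissolves: [Cd^2+] = s, [OH^-] = 2s.
Ksp = s(2s)^2 = 4s^3
Solving, s = (4.2 × 10^-15/4)^(1/3) = 1.02 × 10^-5 M
[OH^-] = 2s = 2.0 × 10^-5 M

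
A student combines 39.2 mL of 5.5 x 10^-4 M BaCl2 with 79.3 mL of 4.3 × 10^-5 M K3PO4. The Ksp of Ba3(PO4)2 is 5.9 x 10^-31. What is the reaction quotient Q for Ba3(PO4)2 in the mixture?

5.0 x 10^-21

Total volume = 39.2 + 79.3 = 118.5 mL.
[Ba^2+] = 5.5 × 10^-4 × (39.2/118.5) = 1.82 × 10^-4 M
[PO4^3-] = 4.3 × 10^-5 × (79.3/118.5) = 2.88 × 10^-5 M
Ba3(PO4)2(s) ⇌ 3 Ba^2+(aq) + 2 PO4^3-(aq), so Q = [Ba^2+]^3[PO4^3-]^2
Q = (1.82 x 10^-4)^3(2.88 × 10^-5)^2 = 5.0 × 10^-21
Q > Ksp, so Ba3(PO4)2 will precipitate.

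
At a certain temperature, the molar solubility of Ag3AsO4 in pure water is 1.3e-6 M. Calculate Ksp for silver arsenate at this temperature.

Ksp = 7.7 × 10^-23

Ag3AsO4(s) ⇌ 3 Ag^+(aq) + AsO4^3-(aq)
With molar solubility s: [Ag^+] = 3s, [AsO4^3-] = s.
Ksp = [Ag^+]^3[AsO4^3-]
Ksp = (3s)^3s = 27s^4
With s = 1.3 x 10^-6: Ksp = 7.7 × 10^-23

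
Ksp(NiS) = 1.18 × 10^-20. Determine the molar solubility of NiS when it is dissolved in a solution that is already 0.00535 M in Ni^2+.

2.21e-18 M

NiS(s) <=> Ni^2+(aq) + S^2-(aq)
Ksp = [Ni^2+][S^2-]
Let s = moles of NiS that dissolve per litre. [Ni^2+] = 0.00535 + s ≈ 0.00535, [S^2-] = s (since the Ni^2+ already present dominates).
Ksp ≈ 0.00535 × s
s = 2.21 x 10^-18 M
Check: s = 2.2 × 10^-18 ≪ 0.00535, so the approximation is valid.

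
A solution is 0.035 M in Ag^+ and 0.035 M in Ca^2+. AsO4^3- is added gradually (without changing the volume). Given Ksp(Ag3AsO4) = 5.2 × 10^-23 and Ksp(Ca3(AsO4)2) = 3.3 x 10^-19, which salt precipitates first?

Precipitation of each salt starts when its ion product equals its Ksp.
For Ag3AsO4: 5.2 × 10^-23 = (0.035)^3 × [AsO4^3-]  ⇒  [AsO4^3-] = 1.2 x 10^-18 M.
For Ca3(AsO4)2: 3.3 x 10^-19 = (0.035)^3 × [AsO4^3-]^2  ⇒  [AsO4^3-] = 8.8 × 10^-8 M.
The salt with the lower threshold [AsO4^3-] precipitates first: Ag3AsO4.

Ag3AsO4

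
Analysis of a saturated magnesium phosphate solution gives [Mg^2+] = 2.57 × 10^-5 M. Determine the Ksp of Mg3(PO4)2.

Mg3(PO4)2(s) ⇌ 3 Mg^2+ + 2 PO4^3-
Stoichiometry gives [PO4^3-] = (2/3)[Mg^2+] = 1.713 x 10^-5 M.
Ksp = [Mg^2+]^3[PO4^3-]^2
Ksp = (2.57 × 10^-5)^3 × (1.713 x 10^-5)^2 = 4.98 × 10^-24

4.98 x 10^-24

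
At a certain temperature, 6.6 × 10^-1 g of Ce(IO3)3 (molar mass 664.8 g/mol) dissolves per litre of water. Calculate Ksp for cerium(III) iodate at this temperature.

Molar solubility s = (6.6 x 10^-1 g/L) / (664.8 g/mol) = 9.93 x 10^-4 M.
Ce(IO3)3(s) ⇌ Ce^3+(aq) + 3 IO3^-(aq)
With molar solubility s: [Ce^3+] = s, [IO3^-] = 3s.
Ksp = [Ce^3+][IO3^-]^3
So Ksp = s × (3s)^3 = 27s^4
With s = 9.93 × 10^-4: Ksp = 2.6 × 10^-11

Ksp = 2.6e-11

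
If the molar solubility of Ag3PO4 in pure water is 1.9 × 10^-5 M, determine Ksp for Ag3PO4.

Ksp = 3.5 × 10^-18

Ag3PO4(s) <=> 3 Ag^+ + PO4^3-
For each mole of Ag3PO4 that dissolves: [Ag^+] = 3s, [PO4^3-] = s.
Ksp = [Ag^+]^3[PO4^3-]
So Ksp = (3s)^3 × s = 27s^4
Ksp = 27 × (1.9 x 10^-5)^4 = 3.5 x 10^-18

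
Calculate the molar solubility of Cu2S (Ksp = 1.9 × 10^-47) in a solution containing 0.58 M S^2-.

s = 2.9 × 10^-24 M

Cu2S(s) ⇌ 2 Cu^+ + S^2-
Ksp = [Cu^+]^2[S^2-]
Let s = moles of Cu2S that dissolve per litre. [Cu^+] = 2s, [S^2-] = 0.58 + s ≈ 0.58 (Ksp is small, so little additional dissolves).
Ksp ≈ (2s)^2 × 0.58
s = 2.9 x 10^-24 M
Check: s = 2.9 x 10^-24 ≪ 0.58, so the approximation is valid.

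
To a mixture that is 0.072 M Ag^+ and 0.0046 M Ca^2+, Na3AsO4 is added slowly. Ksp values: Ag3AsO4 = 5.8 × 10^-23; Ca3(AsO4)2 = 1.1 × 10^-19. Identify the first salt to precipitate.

Precipitation of each salt starts when its ion product equals its Ksp.
For Ag3AsO4: 5.8 × 10^-23 = (0.072)^3 × [AsO4^3-]  ⇒  [AsO4^3-] = 1.6 × 10^-19 M.
For Ca3(AsO4)2: 1.1 × 10^-19 = (0.0046)^3 × [AsO4^3-]^2  ⇒  [AsO4^3-] = 1.1 × 10^-6 M.
The salt with the lower threshold [AsO4^3-] precipitates first: Ag3AsO4.

Ag3AsO4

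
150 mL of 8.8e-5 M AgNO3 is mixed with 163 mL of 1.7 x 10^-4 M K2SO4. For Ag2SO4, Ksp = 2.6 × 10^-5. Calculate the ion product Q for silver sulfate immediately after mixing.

Total volume = 150 + 163 = 313 mL.
[Ag^+] = 8.8 × 10^-5 × (150/313) = 4.22 × 10^-5 M
[SO4^2-] = 1.7 x 10^-4 × (163/313) = 8.85 × 10^-5 M
Ag2SO4(s) <=> 2 Ag^+(aq) + SO4^2-(aq), so Q = [Ag^+]^2[SO4^2-]
Q = (4.22 × 10^-5)^2(8.85 × 10^-5) = 1.6 × 10^-13
Q < Ksp, so no precipitate of Ag2SO4 forms.

Q ≈ 1.6 × 10^-13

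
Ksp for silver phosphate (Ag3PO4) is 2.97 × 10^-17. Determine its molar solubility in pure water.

Ag3PO4(s) ⇌ 3 Ag^+ + PO4^3-
Ksp = [Ag^+]^3[PO4^3-]
With molar solubility s: [Ag^+] = 3s, [PO4^3-] = s.
Ksp = (3s)^3s = 27s^4
s^4 = 2.97 × 10^-17 / 27, so s = 3.24 × 10^-5 M

s = 3.24 × 10^-5 M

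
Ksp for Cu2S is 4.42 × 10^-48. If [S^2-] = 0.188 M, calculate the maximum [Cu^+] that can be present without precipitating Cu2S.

Cu2S(s) <=> 2 Cu^+ + S^2-
Ksp = [Cu^+]^2[S^2-]
Precipitation begins when Q = Ksp. With [S^2-] = 0.188 M:
4.42 × 10^-48 = (0.188) × [Cu^+]^2
[Cu^+] = (4.42 × 10^-48 / 1.88 × 10^-1)^(1/2) = 4.85 × 10^-24 M

[Cu^+] = 4.85 × 10^-24 M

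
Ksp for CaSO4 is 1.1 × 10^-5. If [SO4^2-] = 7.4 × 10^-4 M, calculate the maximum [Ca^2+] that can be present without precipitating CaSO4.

CaSO4(s) <=> Ca^2+(aq) + SO4^2-(aq)
Ksp = [Ca^2+][SO4^2-]
Precipitation begins when Q = Ksp. With [SO4^2-] = 7.4 × 10^-4 M:
1.1 × 10^-5 = (7.4 × 10^-4) × [Ca^2+]
[Ca^2+] = (1.1 × 10^-5 / 7.4 x 10^-4) = 1.5 × 10^-2 M

[Ca^2+] = 0.015 M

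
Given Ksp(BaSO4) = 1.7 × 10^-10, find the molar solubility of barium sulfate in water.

BaSO4(s) ⇌ Ba^2+(aq) + SO4^2-(aq)
Ksp = [Ba^2+][SO4^2-]
If s mol/L of BaSO4 dissolves, [Ba^2+] = s and [SO4^2-] = s.
Ksp = (s)(s) = s^2
s = (1.7 × 10^-10)^(1/2) = 1.3 x 10^-5 M

s ≈ 1.3 x 10^-5 M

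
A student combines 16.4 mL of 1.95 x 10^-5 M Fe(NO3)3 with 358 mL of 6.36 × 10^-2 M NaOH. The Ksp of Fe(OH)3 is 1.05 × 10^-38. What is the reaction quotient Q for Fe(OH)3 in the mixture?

Total volume = 16.4 + 358 = 374.4 mL.
[Fe^3+] = 1.95 x 10^-5 × (16.4/374.4) = 8.542 × 10^-7 M
[OH^-] = 6.36 × 10^-2 × (358/374.4) = 6.081 × 10^-2 M
Fe(OH)3(s) <=> Fe^3+ + 3 OH^-, so Q = [Fe^3+][OH^-]^3
Q = (8.542 x 10^-7)(6.081 × 10^-2)^3 = 1.92 × 10^-10
Q > Ksp, so Fe(OH)3 will precipitate.

1.92e-10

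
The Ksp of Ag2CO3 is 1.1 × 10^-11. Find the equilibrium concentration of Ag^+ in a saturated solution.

[Ag^+] = 2.8e-4 M

Ag2CO3(s) ⇌ 2 Ag^+(aq) + CO3^2-(aq)
Ksp = [Ag^+]^2[CO3^2-]
For each mole of Ag2CO3 that dissolves: [Ag^+] = 2s, [CO3^2-] = s.
Substituting: Ksp = (2s)^2s = 4s^3
s^3 = 1.1 × 10^-11 / 4, so s = 1.40 × 10^-4 M
[Ag^+] = 2s = 2.8 × 10^-4 M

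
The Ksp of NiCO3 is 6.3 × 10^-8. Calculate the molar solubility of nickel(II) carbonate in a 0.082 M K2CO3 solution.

NiCO3(s) <=> Ni^2+ + CO3^2-
Ksp = [Ni^2+][CO3^2-]
If s mol/L dissolves here, [Ni^2+] = s, [CO3^2-] = 0.082 + s ≈ 0.082 (Ksp is small, so little additional dissolves).
Ksp ≈ s × 0.082
s = 7.7 x 10^-7 M
Check: s = 7.7 × 10^-7 ≪ 0.082, so the approximation is valid.

7.7 x 10^-7 M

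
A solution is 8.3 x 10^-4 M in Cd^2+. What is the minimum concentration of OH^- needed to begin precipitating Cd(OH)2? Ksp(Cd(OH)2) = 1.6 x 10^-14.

4.4e-6 M

Cd(OH)2(s) ⇌ Cd^2+(aq) + 2 OH^-(aq)
Ksp = [Cd^2+][OH^-]^2
Precipitation begins when Q = Ksp. With [Cd^2+] = 8.3 x 10^-4 M:
1.6 x 10^-14 = (8.3 x 10^-4) × [OH^-]^2
[OH^-] = (1.6 x 10^-14 / 8.3 × 10^-4)^(1/2) = 4.4 × 10^-6 M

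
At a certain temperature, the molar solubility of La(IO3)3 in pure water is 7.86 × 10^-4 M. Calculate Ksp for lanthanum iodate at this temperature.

1.03 × 10^-11

La(IO3)3(s) <=> La^3+(aq) + 3 IO3^-(aq)
If s mol/L of La(IO3)3 dissolves, [La^3+] = s and [IO3^-] = 3s.
Ksp = [La^3+][IO3^-]^3
Ksp = s(3s)^3 = 27s^4
Ksp = 27 × (7.86 × 10^-4)^4 = 1.03 × 10^-11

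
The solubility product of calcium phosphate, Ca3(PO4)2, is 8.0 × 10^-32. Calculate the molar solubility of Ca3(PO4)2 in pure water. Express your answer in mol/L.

s = 2.4e-7 M

Ca3(PO4)2(s) ⇌ 3 Ca^2+ + 2 PO4^3-
Ksp = [Ca^2+]^3[PO4^3-]^2
Let s = molar solubility. Then [Ca^2+] = 3s and [PO4^3-] = 2s.
Substituting: Ksp = (3s)^3(2s)^2 = 108s^5
s^5 = 8.0 × 10^-32 / 108, so s = 2.4 × 10^-7 M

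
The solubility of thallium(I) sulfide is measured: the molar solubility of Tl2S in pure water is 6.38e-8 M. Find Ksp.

Ksp ≈ 1.04 × 10^-21

Tl2S(s) ⇌ 2 Tl^+(aq) + S^2-(aq)
If s mol/L of Tl2S dissolves, [Tl^+] = 2s and [S^2-] = s.
Ksp = [Tl^+]^2[S^2-]
Substituting: Ksp = (2s)^2s = 4s^3
Ksp = 4 × (6.38 × 10^-8)^3 = 1.04 × 10^-21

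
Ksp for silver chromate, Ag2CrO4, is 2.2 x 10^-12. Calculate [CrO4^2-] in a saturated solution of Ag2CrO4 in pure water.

8.2 × 10^-5 M

Ag2CrO4(s) <=> 2 Ag^+ + CrO4^2-
Ksp = [Ag^+]^2[CrO4^2-]
If s mol/L of Ag2CrO4 dissolves, [Ag^+] = 2s and [CrO4^2-] = s.
Substituting: Ksp = (2s)^2s = 4s^3
s = (2.2 x 10^-12 / 4)^(1/3) = 8.19 × 10^-5 M
[CrO4^2-] = s = 8.2 × 10^-5 M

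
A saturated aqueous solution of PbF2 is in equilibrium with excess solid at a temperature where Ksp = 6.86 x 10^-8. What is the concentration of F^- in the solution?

5.16e-3 M

PbF2(s) ⇌ Pb^2+(aq) + 2 F^-(aq)
Ksp = [Pb^2+][F^-]^2
For each mole of PbF2 that dissolves: [Pb^2+] = s, [F^-] = 2s.
So Ksp = s × (2s)^2 = 4s^3
s = (6.86 x 10^-8 / 4)^(1/3) = 2.579 × 10^-3 M
[F^-] = 2s = 5.16 x 10^-3 M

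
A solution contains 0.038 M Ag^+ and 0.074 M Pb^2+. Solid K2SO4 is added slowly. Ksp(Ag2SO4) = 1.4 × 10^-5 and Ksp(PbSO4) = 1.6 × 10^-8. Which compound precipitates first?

PbSO4

Precipitation of each salt starts when its ion product equals its Ksp.
For Ag2SO4: 1.4 × 10^-5 = (0.038)^2 × [SO4^2-]  ⇒  [SO4^2-] = 9.7 × 10^-3 M.
For PbSO4: 1.6 × 10^-8 = 0.074 × [SO4^2-]  ⇒  [SO4^2-] = 2.2 x 10^-7 M.
The salt with the lower threshold [SO4^2-] precipitates first: PbSO4.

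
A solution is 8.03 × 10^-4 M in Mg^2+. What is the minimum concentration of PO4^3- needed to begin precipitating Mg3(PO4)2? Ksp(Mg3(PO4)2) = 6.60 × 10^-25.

[PO4^3-] ≈ 3.57 × 10^-8 M

Mg3(PO4)2(s) ⇌ 3 Mg^2+(aq) + 2 PO4^3-(aq)
Ksp = [Mg^2+]^3[PO4^3-]^2
Precipitation begins when Q = Ksp. With [Mg^2+] = 8.03 × 10^-4 M:
6.60 × 10^-25 = (8.03 × 10^-4)^3 × [PO4^3-]^2
[PO4^3-] = (6.60 × 10^-25 / 5.178 x 10^-10)^(1/2) = 3.57 × 10^-8 M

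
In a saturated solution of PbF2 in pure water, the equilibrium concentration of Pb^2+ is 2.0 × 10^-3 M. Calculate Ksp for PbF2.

Ksp = 3.2 × 10^-8

PbF2(s) <=> Pb^2+ + 2 F^-
Stoichiometry gives [F^-] = (2/1)[Pb^2+] = 4.00 x 10^-3 M.
Ksp = [Pb^2+][F^-]^2
Ksp = 2.0 × 10^-3 × (4.00 × 10^-3)^2 = 3.2 × 10^-8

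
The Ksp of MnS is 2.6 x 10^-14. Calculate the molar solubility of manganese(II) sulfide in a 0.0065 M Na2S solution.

4.0 × 10^-12 M

MnS(s) ⇌ Mn^2+ + S^2-
Ksp = [Mn^2+][S^2-]
If s mol/L dissolves here, [Mn^2+] = s, [S^2-] = 0.0065 + s ≈ 0.0065 (Ksp is small, so little additional dissolves).
Ksp ≈ s × 0.0065
s = 4.0 × 10^-12 M
Check: s = 4.0 x 10^-12 ≪ 0.0065, so the approximation is valid.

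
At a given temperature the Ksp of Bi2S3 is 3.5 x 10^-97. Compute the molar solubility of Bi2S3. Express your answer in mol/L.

Bi2S3(s) <=> 2 Bi^3+ + 3 S^2-
Ksp = [Bi^3+]^2[S^2-]^3
With molar solubility s: [Bi^3+] = 2s, [S^2-] = 3s.
Substituting: Ksp = (2s)^2(3s)^3 = 108s^5
s = (3.5 x 10^-97 / 108)^(1/5) = 2.0 x 10^-20 M

s = 2.0 x 10^-20 M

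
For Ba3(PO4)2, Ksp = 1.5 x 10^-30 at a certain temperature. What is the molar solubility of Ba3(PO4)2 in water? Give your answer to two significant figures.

Ba3(PO4)2(s) ⇌ 3 Ba^2+ + 2 PO4^3-
Ksp = [Ba^2+]^3[PO4^3-]^2
With molar solubility s: [Ba^2+] = 3s, [PO4^3-] = 2s.
So Ksp = (3s)^3 × (2s)^2 = 108s^5
s^5 = 1.5 x 10^-30 / 108, so s = 4.3 × 10^-7 M

s = 4.3e-7 M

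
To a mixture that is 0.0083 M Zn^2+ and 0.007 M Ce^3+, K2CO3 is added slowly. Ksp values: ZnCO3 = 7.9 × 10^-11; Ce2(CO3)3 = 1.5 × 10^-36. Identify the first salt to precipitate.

Ce2(CO3)3

Each salt begins to precipitate when Q = Ksp, i.e. when [CO3^2-] reaches its threshold.
For ZnCO3: 7.9 × 10^-11 = 0.0083 × [CO3^2-]  ⇒  [CO3^2-] = 9.5 x 10^-9 M.
For Ce2(CO3)3: 1.5 × 10^-36 = (0.007)^2 × [CO3^2-]^3  ⇒  [CO3^2-] = 3.1 x 10^-11 M.
The salt with the lower threshold [CO3^2-] precipitates first: Ce2(CO3)3.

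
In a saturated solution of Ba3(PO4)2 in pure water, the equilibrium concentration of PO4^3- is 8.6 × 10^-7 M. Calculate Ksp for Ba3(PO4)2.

Ba3(PO4)2(s) ⇌ 3 Ba^2+ + 2 PO4^3-
Stoichiometry gives [Ba^2+] = (3/2)[PO4^3-] = 1.29 x 10^-6 M.
Ksp = [Ba^2+]^3[PO4^3-]^2
Ksp = (1.29 × 10^-6)^3 × (8.6 x 10^-7)^2 = 1.6 × 10^-30

Ksp = 1.6 × 10^-30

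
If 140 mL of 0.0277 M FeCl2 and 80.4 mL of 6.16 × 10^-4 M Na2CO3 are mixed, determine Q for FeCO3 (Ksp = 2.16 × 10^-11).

Total volume = 140 + 80.4 = 220.4 mL.
[Fe^2+] = 2.77 × 10^-2 × (140/220.4) = 1.760 × 10^-2 M
[CO3^2-] = 6.16 × 10^-4 × (80.4/220.4) = 2.247 × 10^-4 M
FeCO3(s) ⇌ Fe^2+ + CO3^2-, so Q = [Fe^2+][CO3^2-]
Q = (1.760 × 10^-2)(2.247 × 10^-4) = 3.95 × 10^-6
Q > Ksp, so FeCO3 will precipitate.

Q = 3.95e-6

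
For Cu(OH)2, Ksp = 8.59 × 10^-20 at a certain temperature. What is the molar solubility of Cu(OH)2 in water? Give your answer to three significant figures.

Cu(OH)2(s) ⇌ Cu^2+ + 2 OH^-
Ksp = [Cu^2+][OH^-]^2
With molar solubility s: [Cu^2+] = s, [OH^-] = 2s.
Ksp = s(2s)^2 = 4s^3
s = (8.59 × 10^-20 / 4)^(1/3) = 2.78 x 10^-7 M

s = 2.78 × 10^-7 M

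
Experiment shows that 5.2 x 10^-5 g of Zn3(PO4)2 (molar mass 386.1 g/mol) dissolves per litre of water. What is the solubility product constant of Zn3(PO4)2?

Molar solubility s = (5.2 × 10^-5 g/L) / (386.1 g/mol) = 1.35 × 10^-7 M.
Zn3(PO4)2(s) ⇌ 3 Zn^2+(aq) + 2 PO4^3-(aq)
If s mol/L of Zn3(PO4)2 dissolves, [Zn^2+] = 3s and [PO4^3-] = 2s.
Ksp = [Zn^2+]^3[PO4^3-]^2
Substituting: Ksp = (3s)^3(2s)^2 = 108s^5
With s = 1.35 x 10^-7: Ksp = 4.8 × 10^-33

Ksp ≈ 4.8e-33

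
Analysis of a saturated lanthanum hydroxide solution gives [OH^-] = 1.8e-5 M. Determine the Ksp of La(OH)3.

Ksp = 3.5e-20

La(OH)3(s) <=> La^3+(aq) + 3 OH^-(aq)
Stoichiometry gives [La^3+] = (1/3)[OH^-] = 6.00 x 10^-6 M.
Ksp = [La^3+][OH^-]^3
Ksp = 6.00 x 10^-6 × (1.8 x 10^-5)^3 = 3.5 x 10^-20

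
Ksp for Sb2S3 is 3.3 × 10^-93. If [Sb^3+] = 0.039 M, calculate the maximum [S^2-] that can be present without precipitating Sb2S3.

[S^2-] = 1.3 × 10^-30 M

Sb2S3(s) ⇌ 2 Sb^3+ + 3 S^2-
Ksp = [Sb^3+]^2[S^2-]^3
Precipitation begins when Q = Ksp. With [Sb^3+] = 0.039 M:
3.3 × 10^-93 = (0.039)^2 × [S^2-]^3
[S^2-] = (3.3 × 10^-93 / 1.52 x 10^-3)^(1/3) = 1.3 x 10^-30 M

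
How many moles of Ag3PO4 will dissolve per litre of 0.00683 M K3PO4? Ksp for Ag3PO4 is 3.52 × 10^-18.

Ag3PO4(s) ⇌ 3 Ag^+(aq) + PO4^3-(aq)
Ksp = [Ag^+]^3[PO4^3-]
If s mol/L dissolves here, [Ag^+] = 3s, [PO4^3-] = 0.00683 + s ≈ 0.00683 (Ksp is small, so little additional dissolves).
Ksp ≈ (3s)^3 × 0.00683
s = 2.67 × 10^-6 M
Check: s = 2.7 x 10^-6 ≪ 0.00683, so the approximation is valid.

2.67 × 10^-6 M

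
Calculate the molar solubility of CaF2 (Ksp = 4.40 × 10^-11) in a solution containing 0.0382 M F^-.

CaF2(s) ⇌ Ca^2+ + 2 F^-
Ksp = [Ca^2+][F^-]^2
If s mol/L dissolves here, [Ca^2+] = s, [F^-] = 0.0382 + 2s ≈ 0.0382 (since the F^- already present dominates).
Ksp ≈ s × (0.0382)^2
s = 3.02 × 10^-8 M
Check: 2s = 6.0 x 10^-8 ≪ 0.0382, so the approximation is valid.

3.02 x 10^-8 M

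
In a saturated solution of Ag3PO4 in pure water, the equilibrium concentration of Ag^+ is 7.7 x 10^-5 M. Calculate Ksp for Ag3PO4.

Ag3PO4(s) ⇌ 3 Ag^+(aq) + PO4^3-(aq)
Stoichiometry gives [PO4^3-] = (1/3)[Ag^+] = 2.57 x 10^-5 M.
Ksp = [Ag^+]^3[PO4^3-]
Ksp = (7.7 × 10^-5)^3 × 2.57 x 10^-5 = 1.2 x 10^-17

1.2 x 10^-17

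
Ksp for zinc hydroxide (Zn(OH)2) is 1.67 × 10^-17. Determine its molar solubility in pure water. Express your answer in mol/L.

s ≈ 1.61e-6 M

Zn(OH)2(s) ⇌ Zn^2+(aq) + 2 OH^-(aq)
Ksp = [Zn^2+][OH^-]^2
With molar solubility s: [Zn^2+] = s, [OH^-] = 2s.
Ksp = s(2s)^2 = 4s^3
s = (1.67 × 10^-17 / 4)^(1/3) = 1.61 x 10^-6 M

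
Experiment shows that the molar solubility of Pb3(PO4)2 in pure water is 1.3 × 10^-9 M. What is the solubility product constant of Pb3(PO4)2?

Pb3(PO4)2(s) ⇌ 3 Pb^2+(aq) + 2 PO4^3-(aq)
Let s = molar solubility. Then [Pb^2+] = 3s and [PO4^3-] = 2s.
Ksp = [Pb^2+]^3[PO4^3-]^2
So Ksp = (3s)^3 × (2s)^2 = 108s^5
With s = 1.3 × 10^-9: Ksp = 4.0 × 10^-43

Ksp = 4.0 × 10^-43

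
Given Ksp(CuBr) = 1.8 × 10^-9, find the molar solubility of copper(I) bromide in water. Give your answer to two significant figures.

CuBr(s) ⇌ Cu^+(aq) + Br^-(aq)
Ksp = [Cu^+][Br^-]
With molar solubility s: [Cu^+] = s, [Br^-] = s.
Ksp = s^2
s = (1.8 × 10^-9)^(1/2) = 4.2 × 10^-5 M

s = 4.2 × 10^-5 M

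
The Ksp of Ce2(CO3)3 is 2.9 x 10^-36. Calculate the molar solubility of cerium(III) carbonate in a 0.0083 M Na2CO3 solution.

Ce2(CO3)3(s) ⇌ 2 Ce^3+ + 3 CO3^2-
Ksp = [Ce^3+]^2[CO3^2-]^3
Let s = moles of Ce2(CO3)3 that dissolve per litre. [Ce^3+] = 2s, [CO3^2-] = 0.0083 + 3s ≈ 0.0083 (common-ion effect: CO3^2- is already 0.0083 M).
Ksp ≈ (2s)^2 × (0.0083)^3
s = 1.1 × 10^-15 M
Check: 3s = 3.4 × 10^-15 ≪ 0.0083, so the approximation is valid.

s = 1.1 x 10^-15 M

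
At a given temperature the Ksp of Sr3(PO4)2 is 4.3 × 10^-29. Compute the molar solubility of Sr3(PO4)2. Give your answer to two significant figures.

8.3e-7 M

Sr3(PO4)2(s) <=> 3 Sr^2+(aq) + 2 PO4^3-(aq)
Ksp = [Sr^2+]^3[PO4^3-]^2
For each mole of Sr3(PO4)2 that dissolves: [Sr^2+] = 3s, [PO4^3-] = 2s.
Ksp = (3s)^3(2s)^2 = 108s^5
s^5 = 4.3 × 10^-29 / 108, so s = 8.3 x 10^-7 M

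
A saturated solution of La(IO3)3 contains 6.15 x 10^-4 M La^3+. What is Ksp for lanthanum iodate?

La(IO3)3(s) <=> La^3+(aq) + 3 IO3^-(aq)
Stoichiometry gives [IO3^-] = (3/1)[La^3+] = 1.845 × 10^-3 M.
Ksp = [La^3+][IO3^-]^3
Ksp = 6.15 × 10^-4 × (1.845 × 10^-3)^3 = 3.86 × 10^-12

Ksp ≈ 3.86e-12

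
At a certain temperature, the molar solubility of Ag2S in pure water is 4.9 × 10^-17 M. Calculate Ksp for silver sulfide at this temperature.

Ag2S(s) <=> 2 Ag^+ + S^2-
With molar solubility s: [Ag^+] = 2s, [S^2-] = s.
Ksp = [Ag^+]^2[S^2-]
Ksp = (2s)^2s = 4s^3
Ksp = 4 × (4.9 × 10^-17)^3 = 4.7 × 10^-49

Ksp = 4.7 × 10^-49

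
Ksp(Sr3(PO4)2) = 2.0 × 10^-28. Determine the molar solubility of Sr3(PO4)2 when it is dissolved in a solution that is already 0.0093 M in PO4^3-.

Sr3(PO4)2(s) ⇌ 3 Sr^2+(aq) + 2 PO4^3-(aq)
Ksp = [Sr^2+]^3[PO4^3-]^2
Let s be the molar solubility in this solution. [Sr^2+] = 3s, [PO4^3-] = 0.0093 + 2s ≈ 0.0093 (Ksp is small, so little additional dissolves).
Ksp ≈ (3s)^3 × (0.0093)^2
s = 4.4 × 10^-9 M
Check: 2s = 8.8 × 10^-9 ≪ 0.0093, so the approximation is valid.

4.4e-9 M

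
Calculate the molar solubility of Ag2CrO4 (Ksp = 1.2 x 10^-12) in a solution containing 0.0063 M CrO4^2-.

s = 6.9 × 10^-6 M

Ag2CrO4(s) ⇌ 2 Ag^+(aq) + CrO4^2-(aq)
Ksp = [Ag^+]^2[CrO4^2-]
If s mol/L dissolves here, [Ag^+] = 2s, [CrO4^2-] = 0.0063 + s ≈ 0.0063 (common-ion effect: CrO4^2- is already 0.0063 M).
Ksp ≈ (2s)^2 × 0.0063
s = 6.9 × 10^-6 M
Check: s = 6.9 × 10^-6 ≪ 0.0063, so the approximation is valid.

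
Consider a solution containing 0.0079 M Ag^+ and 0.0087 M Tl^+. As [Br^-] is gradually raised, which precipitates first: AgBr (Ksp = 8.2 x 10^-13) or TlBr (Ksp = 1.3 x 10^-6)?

Precipitation of each salt starts when its ion product equals its Ksp.
For AgBr: 8.2 x 10^-13 = 0.0079 × [Br^-]  ⇒  [Br^-] = 1.0 x 10^-10 M.
For TlBr: 1.3 x 10^-6 = 0.0087 × [Br^-]  ⇒  [Br^-] = 1.5 × 10^-4 M.
The salt with the lower threshold [Br^-] precipitates first: AgBr.

AgBr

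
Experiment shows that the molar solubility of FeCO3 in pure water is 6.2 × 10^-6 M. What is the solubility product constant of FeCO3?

FeCO3(s) <=> Fe^2+(aq) + CO3^2-(aq)
If s mol/L of FeCO3 dissolves, [Fe^2+] = s and [CO3^2-] = s.
Ksp = [Fe^2+][CO3^2-]
Ksp = s^2
With s = 6.2 x 10^-6: Ksp = 3.8 × 10^-11

Ksp ≈ 3.8e-11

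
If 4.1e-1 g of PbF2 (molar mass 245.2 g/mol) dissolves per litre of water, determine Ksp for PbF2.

Molar solubility s = (4.1 × 10^-1 g/L) / (245.2 g/mol) = 1.67 × 10^-3 M.
PbF2(s) ⇌ Pb^2+(aq) + 2 F^-(aq)
If s mol/L of PbF2 dissolves, [Pb^2+] = s and [F^-] = 2s.
Ksp = [Pb^2+][F^-]^2
So Ksp = s × (2s)^2 = 4s^3
Ksp = 4 × (1.67 × 10^-3)^3 = 1.9 x 10^-8

Ksp = 1.9 x 10^-8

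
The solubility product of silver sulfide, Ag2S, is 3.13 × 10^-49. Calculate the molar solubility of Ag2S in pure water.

s ≈ 4.28 x 10^-17 M

Ag2S(s) ⇌ 2 Ag^+(aq) + S^2-(aq)
Ksp = [Ag^+]^2[S^2-]
For each mole of Ag2S that dissolves: [Ag^+] = 2s, [S^2-] = s.
Ksp = (2s)^2s = 4s^3
Solving, s = (3.13 × 10^-49/4)^(1/3) = 4.28 x 10^-17 M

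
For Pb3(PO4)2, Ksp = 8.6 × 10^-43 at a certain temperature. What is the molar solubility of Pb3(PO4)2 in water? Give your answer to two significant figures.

Pb3(PO4)2(s) ⇌ 3 Pb^2+ + 2 PO4^3-
Ksp = [Pb^2+]^3[PO4^3-]^2
Let s = molar solubility. Then [Pb^2+] = 3s and [PO4^3-] = 2s.
So Ksp = (3s)^3 × (2s)^2 = 108s^5
s = (8.6 × 10^-43 / 108)^(1/5) = 1.5 x 10^-9 M

s ≈ 1.5e-9 M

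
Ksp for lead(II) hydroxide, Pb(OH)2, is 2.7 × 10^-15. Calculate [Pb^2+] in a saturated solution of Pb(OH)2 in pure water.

Pb(OH)2(s) ⇌ Pb^2+ + 2 OH^-
Ksp = [Pb^2+][OH^-]^2
For each mole of Pb(OH)2 that dissolves: [Pb^2+] = s, [OH^-] = 2s.
Substituting: Ksp = s(2s)^2 = 4s^3
s^3 = 2.7 × 10^-15 / 4, so s = 8.77 x 10^-6 M
[Pb^2+] = s = 8.8 × 10^-6 M

[Pb^2+] ≈ 8.8 x 10^-6 M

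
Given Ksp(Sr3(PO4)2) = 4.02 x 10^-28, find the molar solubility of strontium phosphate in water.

s = 1.30 × 10^-6 M

Sr3(PO4)2(s) <=> 3 Sr^2+(aq) + 2 PO4^3-(aq)
Ksp = [Sr^2+]^3[PO4^3-]^2
With molar solubility s: [Sr^2+] = 3s, [PO4^3-] = 2s.
Ksp = (3s)^3(2s)^2 = 108s^5
s = (4.02 x 10^-28 / 108)^(1/5) = 1.30 x 10^-6 M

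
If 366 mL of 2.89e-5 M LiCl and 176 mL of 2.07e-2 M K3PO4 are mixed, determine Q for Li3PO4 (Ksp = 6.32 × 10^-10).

Total volume = 366 + 176 = 542 mL.
[Li^+] = 2.89 × 10^-5 × (366/542) = 1.952 x 10^-5 M
[PO4^3-] = 2.07 x 10^-2 × (176/542) = 6.722 x 10^-3 M
Li3PO4(s) <=> 3 Li^+ + PO4^3-, so Q = [Li^+]^3[PO4^3-]
Q = (1.952 × 10^-5)^3(6.722 × 10^-3) = 5.00 × 10^-17
Q < Ksp, so no precipitate of Li3PO4 forms.

5.00 x 10^-17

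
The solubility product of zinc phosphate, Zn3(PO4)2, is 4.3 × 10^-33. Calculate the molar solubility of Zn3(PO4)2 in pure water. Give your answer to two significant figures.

s ≈ 1.3e-7 M

Zn3(PO4)2(s) <=> 3 Zn^2+(aq) + 2 PO4^3-(aq)
Ksp = [Zn^2+]^3[PO4^3-]^2
With molar solubility s: [Zn^2+] = 3s, [PO4^3-] = 2s.
Ksp = (3s)^3(2s)^2 = 108s^5
Solving, s = (4.3 × 10^-33/108)^(1/5) = 1.3 × 10^-7 M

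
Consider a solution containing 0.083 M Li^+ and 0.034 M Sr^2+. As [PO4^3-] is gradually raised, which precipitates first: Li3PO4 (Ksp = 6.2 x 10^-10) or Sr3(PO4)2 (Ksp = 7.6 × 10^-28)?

Sr3(PO4)2

Precipitation of each salt starts when its ion product equals its Ksp.
For Li3PO4: 6.2 x 10^-10 = (0.083)^3 × [PO4^3-]  ⇒  [PO4^3-] = 1.1 × 10^-6 M.
For Sr3(PO4)2: 7.6 × 10^-28 = (0.034)^3 × [PO4^3-]^2  ⇒  [PO4^3-] = 4.4 × 10^-12 M.
The salt with the lower threshold [PO4^3-] precipitates first: Sr3(PO4)2.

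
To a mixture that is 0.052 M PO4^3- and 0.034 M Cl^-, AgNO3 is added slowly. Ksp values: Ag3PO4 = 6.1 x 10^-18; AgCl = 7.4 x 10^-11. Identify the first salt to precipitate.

AgCl

Each salt begins to precipitate when Q = Ksp, i.e. when [Ag^+] reaches its threshold.
For Ag3PO4: 6.1 x 10^-18 = 0.052 × [Ag^+]^3  ⇒  [Ag^+] = 4.9 × 10^-6 M.
For AgCl: 7.4 x 10^-11 = 0.034 × [Ag^+]  ⇒  [Ag^+] = 2.2 × 10^-9 M.
The salt with the lower threshold [Ag^+] precipitates first: AgCl.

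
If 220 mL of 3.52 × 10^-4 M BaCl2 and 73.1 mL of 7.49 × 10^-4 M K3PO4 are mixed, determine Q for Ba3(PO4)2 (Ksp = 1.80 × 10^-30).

Total volume = 220 + 73.1 = 293.1 mL.
[Ba^2+] = 3.52 × 10^-4 × (220/293.1) = 2.642 × 10^-4 M
[PO4^3-] = 7.49 × 10^-4 × (73.1/293.1) = 1.868 x 10^-4 M
Ba3(PO4)2(s) ⇌ 3 Ba^2+(aq) + 2 PO4^3-(aq), so Q = [Ba^2+]^3[PO4^3-]^2
Q = (2.642 × 10^-4)^3(1.868 x 10^-4)^2 = 6.44 x 10^-19
Q > Ksp, so Ba3(PO4)2 will precipitate.

6.44 × 10^-19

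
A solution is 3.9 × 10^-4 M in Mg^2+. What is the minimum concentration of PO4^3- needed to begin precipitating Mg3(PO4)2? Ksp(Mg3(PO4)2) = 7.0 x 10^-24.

Mg3(PO4)2(s) ⇌ 3 Mg^2+ + 2 PO4^3-
Ksp = [Mg^2+]^3[PO4^3-]^2
Precipitation begins when Q = Ksp. With [Mg^2+] = 3.9 × 10^-4 M:
7.0 x 10^-24 = (3.9 × 10^-4)^3 × [PO4^3-]^2
[PO4^3-] = (7.0 x 10^-24 / 5.93 × 10^-11)^(1/2) = 3.4 × 10^-7 M

[PO4^3-] ≈ 3.4e-7 M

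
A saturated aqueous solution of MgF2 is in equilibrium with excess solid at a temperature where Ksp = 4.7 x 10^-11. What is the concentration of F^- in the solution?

MgF2(s) <=> Mg^2+(aq) + 2 F^-(aq)
Ksp = [Mg^2+][F^-]^2
Let s = molar solubility. Then [Mg^2+] = s and [F^-] = 2s.
So Ksp = s × (2s)^2 = 4s^3
Solving, s = (4.7 x 10^-11/4)^(1/3) = 2.27 × 10^-4 M
[F^-] = 2s = 4.5 × 10^-4 M

[F^-] ≈ 4.5 × 10^-4 M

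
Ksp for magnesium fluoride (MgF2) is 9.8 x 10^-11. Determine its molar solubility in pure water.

s = 2.9 × 10^-4 M

MgF2(s) ⇌ Mg^2+ + 2 F^-
Ksp = [Mg^2+][F^-]^2
For each mole of MgF2 that dissolves: [Mg^2+] = s, [F^-] = 2s.
Ksp = s(2s)^2 = 4s^3
s = (9.8 x 10^-11 / 4)^(1/3) = 2.9 × 10^-4 M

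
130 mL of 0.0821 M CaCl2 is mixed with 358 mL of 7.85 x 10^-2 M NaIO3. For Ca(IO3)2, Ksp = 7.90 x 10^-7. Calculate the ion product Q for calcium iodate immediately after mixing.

Total volume = 130 + 358 = 488 mL.
[Ca^2+] = 8.21 × 10^-2 × (130/488) = 2.187 × 10^-2 M
[IO3^-] = 7.85 × 10^-2 × (358/488) = 5.759 × 10^-2 M
Ca(IO3)2(s) ⇌ Ca^2+ + 2 IO3^-, so Q = [Ca^2+][IO3^-]^2
Q = (2.187 × 10^-2)(5.759 × 10^-2)^2 = 7.25 × 10^-5
Q > Ksp, so Ca(IO3)2 will precipitate.

Q ≈ 7.25 x 10^-5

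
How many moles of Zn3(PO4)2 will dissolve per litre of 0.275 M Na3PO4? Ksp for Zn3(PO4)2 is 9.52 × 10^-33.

1.67 × 10^-11 M

Zn3(PO4)2(s) <=> 3 Zn^2+(aq) + 2 PO4^3-(aq)
Ksp = [Zn^2+]^3[PO4^3-]^2
Let s = moles of Zn3(PO4)2 that dissolve per litre. [Zn^2+] = 3s, [PO4^3-] = 0.275 + 2s ≈ 0.275 (since PO4^3- from Na3PO4 dominates).
Ksp ≈ (3s)^3 × (0.275)^2
s = 1.67 x 10^-11 M
Check: 2s = 3.3 × 10^-11 ≪ 0.275, so the approximation is valid.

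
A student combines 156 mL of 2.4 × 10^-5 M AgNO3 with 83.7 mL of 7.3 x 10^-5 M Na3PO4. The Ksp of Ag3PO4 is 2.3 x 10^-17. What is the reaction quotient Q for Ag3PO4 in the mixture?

Total volume = 156 + 83.7 = 239.7 mL.
[Ag^+] = 2.4 × 10^-5 × (156/239.7) = 1.56 × 10^-5 M
[PO4^3-] = 7.3 × 10^-5 × (83.7/239.7) = 2.55 x 10^-5 M
Ag3PO4(s) <=> 3 Ag^+(aq) + PO4^3-(aq), so Q = [Ag^+]^3[PO4^3-]
Q = (1.56 × 10^-5)^3(2.55 × 10^-5) = 9.7 x 10^-20
Q < Ksp, so no precipitate of Ag3PO4 forms.

9.7e-20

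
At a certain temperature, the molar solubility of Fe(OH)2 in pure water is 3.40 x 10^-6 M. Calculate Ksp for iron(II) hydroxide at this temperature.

Fe(OH)2(s) ⇌ Fe^2+(aq) + 2 OH^-(aq)
Let s = molar solubility. Then [Fe^2+] = s and [OH^-] = 2s.
Ksp = [Fe^2+][OH^-]^2
Substituting: Ksp = s(2s)^2 = 4s^3
With s = 3.40 × 10^-6: Ksp = 1.57 x 10^-16

Ksp = 1.57 × 10^-16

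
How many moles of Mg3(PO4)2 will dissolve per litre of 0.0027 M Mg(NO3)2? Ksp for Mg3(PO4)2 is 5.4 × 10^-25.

2.6 × 10^-9 M

Mg3(PO4)2(s) <=> 3 Mg^2+ + 2 PO4^3-
Ksp = [Mg^2+]^3[PO4^3-]^2
If s mol/L dissolves here, [Mg^2+] = 0.0027 + 3s ≈ 0.0027, [PO4^3-] = 2s (Ksp is small, so little additional dissolves).
Ksp ≈ (0.0027)^3 × (2s)^2
s = 2.6 x 10^-9 M
Check: 3s = 7.9 × 10^-9 ≪ 0.0027, so the approximation is valid.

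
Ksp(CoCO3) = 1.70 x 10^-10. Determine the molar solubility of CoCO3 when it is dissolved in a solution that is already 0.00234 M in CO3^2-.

s = 7.26e-8 M

CoCO3(s) <=> Co^2+(aq) + CO3^2-(aq)
Ksp = [Co^2+][CO3^2-]
If s mol/L dissolves here, [Co^2+] = s, [CO3^2-] = 0.00234 + s ≈ 0.00234 (Ksp is small, so little additional dissolves).
Ksp ≈ s × 0.00234
s = 7.26 × 10^-8 M
Check: s = 7.3 x 10^-8 ≪ 0.00234, so the approximation is valid.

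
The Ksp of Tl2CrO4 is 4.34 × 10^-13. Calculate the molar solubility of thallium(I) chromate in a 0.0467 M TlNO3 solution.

s ≈ 1.99e-10 M

Tl2CrO4(s) <=> 2 Tl^+(aq) + CrO4^2-(aq)
Ksp = [Tl^+]^2[CrO4^2-]
Let s = moles of Tl2CrO4 that dissolve per litre. [Tl^+] = 0.0467 + 2s ≈ 0.0467, [CrO4^2-] = s (common-ion effect: Tl^+ is already 0.0467 M).
Ksp ≈ (0.0467)^2 × s
s = 1.99 × 10^-10 M
Check: 2s = 4.0 × 10^-10 ≪ 0.0467, so the approximation is valid.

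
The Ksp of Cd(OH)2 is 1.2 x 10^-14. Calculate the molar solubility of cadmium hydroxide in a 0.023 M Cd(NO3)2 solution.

Cd(OH)2(s) ⇌ Cd^2+ + 2 OH^-
Ksp = [Cd^2+][OH^-]^2
Let s = moles of Cd(OH)2 that dissolve per litre. [Cd^2+] = 0.023 + s ≈ 0.023, [OH^-] = 2s (common-ion effect: Cd^2+ is already 0.023 M).
Ksp ≈ 0.023 × (2s)^2
s = 3.6 × 10^-7 M
Check: s = 3.6 × 10^-7 ≪ 0.023, so the approximation is valid.

s ≈ 3.6 x 10^-7 M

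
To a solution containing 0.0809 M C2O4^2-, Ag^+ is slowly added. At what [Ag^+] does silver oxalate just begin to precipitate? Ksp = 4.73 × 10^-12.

Ag2C2O4(s) <=> 2 Ag^+ + C2O4^2-
Ksp = [Ag^+]^2[C2O4^2-]
Precipitation begins when Q = Ksp. With [C2O4^2-] = 0.0809 M:
4.73 × 10^-12 = (0.0809) × [Ag^+]^2
[Ag^+] = (4.73 × 10^-12 / 8.09 × 10^-2)^(1/2) = 7.65 × 10^-6 M

[Ag^+] = 7.65e-6 M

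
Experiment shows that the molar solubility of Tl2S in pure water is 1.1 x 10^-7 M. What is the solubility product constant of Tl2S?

Ksp = 5.3 x 10^-21

Tl2S(s) ⇌ 2 Tl^+(aq) + S^2-(aq)
With molar solubility s: [Tl^+] = 2s, [S^2-] = s.
Ksp = [Tl^+]^2[S^2-]
Substituting: Ksp = (2s)^2s = 4s^3
With s = 1.1 × 10^-7: Ksp = 5.3 × 10^-21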